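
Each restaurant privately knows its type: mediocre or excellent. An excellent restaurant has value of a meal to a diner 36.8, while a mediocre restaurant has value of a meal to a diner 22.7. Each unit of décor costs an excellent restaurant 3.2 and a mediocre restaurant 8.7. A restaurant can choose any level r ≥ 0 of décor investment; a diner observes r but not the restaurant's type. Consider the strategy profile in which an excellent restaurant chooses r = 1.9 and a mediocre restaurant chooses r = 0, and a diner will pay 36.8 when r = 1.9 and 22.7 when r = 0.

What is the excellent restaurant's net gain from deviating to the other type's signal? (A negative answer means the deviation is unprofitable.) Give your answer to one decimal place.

Playing r = 1.9 the excellent restaurant receives 36.8 − 3.2 × 1.9 = 30.72.
Deviating to r = 0 yields 22.7 instead.
Gain from deviating: 22.7 − 30.72 = -8.02, i.e. -8.0 to one decimal place.
The gain is negative, so the excellent type's incentive-compatibility constraint is satisfied.

-8.0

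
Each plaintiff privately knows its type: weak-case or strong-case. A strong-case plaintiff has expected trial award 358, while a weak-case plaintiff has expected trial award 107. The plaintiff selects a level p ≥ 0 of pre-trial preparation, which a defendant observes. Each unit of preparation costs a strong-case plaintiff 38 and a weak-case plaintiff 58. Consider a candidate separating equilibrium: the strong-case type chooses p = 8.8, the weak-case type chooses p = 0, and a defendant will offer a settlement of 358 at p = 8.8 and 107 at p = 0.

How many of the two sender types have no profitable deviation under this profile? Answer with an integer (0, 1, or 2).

1

Weak-case type: stay at 0 → 107; mimic → 358 − 58 × 8.8 = -152.4. IC holds (107 ≥ -152.4).
Strong-case type: signal → 358 − 38 × 8.8 = 23.6; deviate to 0 → 107. IC fails (23.6 < 107).
1 of 2 constraints hold, so this profile is not an equilibrium.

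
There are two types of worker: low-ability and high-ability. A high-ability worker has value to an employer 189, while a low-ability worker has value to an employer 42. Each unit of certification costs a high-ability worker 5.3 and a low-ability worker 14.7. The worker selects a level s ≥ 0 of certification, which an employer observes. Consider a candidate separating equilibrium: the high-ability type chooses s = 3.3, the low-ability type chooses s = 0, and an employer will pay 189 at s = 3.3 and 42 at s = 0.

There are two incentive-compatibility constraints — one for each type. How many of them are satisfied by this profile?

1

High-ability type: signal → 189 − 5.3 × 3.3 = 171.51; deviate to 0 → 42. IC holds (171.51 ≥ 42).
Low-ability type: stay at 0 → 42; mimic → 189 − 14.7 × 3.3 = 140.49. IC fails (42 < 140.49).
1 of 2 constraints hold, so this profile is not an equilibrium.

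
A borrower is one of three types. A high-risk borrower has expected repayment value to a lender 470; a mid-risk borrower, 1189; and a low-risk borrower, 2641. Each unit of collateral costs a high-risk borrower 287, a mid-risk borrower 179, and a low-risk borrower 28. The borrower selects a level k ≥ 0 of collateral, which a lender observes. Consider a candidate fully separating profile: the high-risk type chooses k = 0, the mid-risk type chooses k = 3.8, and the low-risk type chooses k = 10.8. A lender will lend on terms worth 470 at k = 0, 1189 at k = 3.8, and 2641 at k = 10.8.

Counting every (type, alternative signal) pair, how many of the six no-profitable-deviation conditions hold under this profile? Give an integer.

5

Low-risk (own payoff 2641 − 28×10.8 = 2338.6): to k=0 gives 470 → no gain ✓; to k=3.8 gives 1189 − 28×3.8 = 1082.6 → no gain ✓.
Mid-risk (own payoff 1189 − 179×3.8 = 508.8): to k=0 gives 470 → no gain ✓; to k=10.8 gives 2641 − 179×10.8 = 707.8 → profitable ✗.
High-risk (own payoff 470): to k=3.8 gives 1189 − 287×3.8 = 98.4 → no gain ✓; to k=10.8 gives 2641 − 287×10.8 = -458.6 → no gain ✓.
5 of the 6 constraints hold; not an equilibrium.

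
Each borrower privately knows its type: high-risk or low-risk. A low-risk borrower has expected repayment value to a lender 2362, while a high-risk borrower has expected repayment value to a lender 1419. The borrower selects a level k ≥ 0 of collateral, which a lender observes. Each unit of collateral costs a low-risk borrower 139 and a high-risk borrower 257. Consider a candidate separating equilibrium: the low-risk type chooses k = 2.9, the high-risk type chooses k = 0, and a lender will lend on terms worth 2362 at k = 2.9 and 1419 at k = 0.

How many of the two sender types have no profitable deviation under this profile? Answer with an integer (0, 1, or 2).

1

Low-risk type: signal → 2362 − 139 × 2.9 = 1958.9; deviate to 0 → 1419. IC holds (1958.9 ≥ 1419).
High-risk type: stay at 0 → 1419; mimic → 2362 − 257 × 2.9 = 1616.7. IC fails (1419 < 1616.7).
1 of 2 constraints hold, so this profile is not an equilibrium.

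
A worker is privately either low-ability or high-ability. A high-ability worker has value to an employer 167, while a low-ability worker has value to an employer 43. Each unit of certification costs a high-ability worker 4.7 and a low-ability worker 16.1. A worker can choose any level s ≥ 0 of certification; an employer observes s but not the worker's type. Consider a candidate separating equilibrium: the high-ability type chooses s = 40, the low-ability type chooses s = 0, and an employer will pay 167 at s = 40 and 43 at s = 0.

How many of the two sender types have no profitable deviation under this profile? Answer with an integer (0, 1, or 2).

Low-ability type: stay at 0 → 43; mimic → 167 − 16.1 × 40 = -477. IC holds (43 ≥ -477).
High-ability type: signal → 167 − 4.7 × 40 = -21; deviate to 0 → 43. IC fails (-21 < 43).
1 of 2 constraints hold, so this profile is not an equilibrium.

1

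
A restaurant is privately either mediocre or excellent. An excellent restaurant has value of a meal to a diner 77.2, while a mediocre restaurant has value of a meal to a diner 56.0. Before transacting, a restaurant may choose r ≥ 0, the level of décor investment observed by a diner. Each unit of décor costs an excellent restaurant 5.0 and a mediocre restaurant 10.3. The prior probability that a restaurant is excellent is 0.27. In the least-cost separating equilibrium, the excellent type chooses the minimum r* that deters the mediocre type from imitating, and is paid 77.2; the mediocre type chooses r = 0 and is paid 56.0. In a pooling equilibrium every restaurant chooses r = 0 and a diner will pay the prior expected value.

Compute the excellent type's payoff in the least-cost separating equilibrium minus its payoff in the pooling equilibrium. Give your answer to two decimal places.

Least-cost separating signal: r* solves 56.0 = 77.2 − 10.3·r*, so r* = (77.2 − 56.0)/10.3 ≈ 2.0583.
Excellent type's separating payoff: 77.2 − 5.0 × r* = 77.2 − 5.0 × (77.2 − 56.0)/10.3 = 77.2 − 106/10.3 ≈ 66.9087.
Pooling payoff: 0.27 × 77.2 + 0.73 × 56.0 = 61.724.
Difference: 66.9087 − 61.724 = 5.1847, i.e. 5.18 to two decimal places.
The excellent type prefers to separate.

5.18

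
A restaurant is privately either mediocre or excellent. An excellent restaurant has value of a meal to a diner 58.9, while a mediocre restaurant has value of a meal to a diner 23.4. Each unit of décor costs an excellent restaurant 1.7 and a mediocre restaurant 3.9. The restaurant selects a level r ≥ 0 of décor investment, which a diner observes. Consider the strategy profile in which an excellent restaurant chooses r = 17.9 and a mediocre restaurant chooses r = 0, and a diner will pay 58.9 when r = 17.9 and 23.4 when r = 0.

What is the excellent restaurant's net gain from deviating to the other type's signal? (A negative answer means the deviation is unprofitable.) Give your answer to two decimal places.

Playing r = 17.9 the excellent restaurant receives 58.9 − 1.7 × 17.9 = 28.47.
Deviating to r = 0 yields 23.4 instead.
Gain from deviating: 23.4 − 28.47 = -5.07.
The gain is negative, so the excellent type's incentive-compatibility constraint is satisfied.

-5.07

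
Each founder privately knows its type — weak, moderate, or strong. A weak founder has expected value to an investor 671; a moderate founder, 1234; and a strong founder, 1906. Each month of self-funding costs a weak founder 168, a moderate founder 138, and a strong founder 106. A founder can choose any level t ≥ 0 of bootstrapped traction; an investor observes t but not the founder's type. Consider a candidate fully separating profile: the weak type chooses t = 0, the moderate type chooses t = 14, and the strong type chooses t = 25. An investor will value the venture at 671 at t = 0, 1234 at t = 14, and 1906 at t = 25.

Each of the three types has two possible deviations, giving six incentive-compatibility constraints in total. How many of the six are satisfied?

Weak (own payoff 671): to t=14 gives 1234 − 168×14 = -1118 → no gain ✓; to t=25 gives 1906 − 168×25 = -2294 → no gain ✓.
Moderate (own payoff 1234 − 138×14 = -698): to t=0 gives 671 → profitable ✗; to t=25 gives 1906 − 138×25 = -1544 → no gain ✓.
Strong (own payoff 1906 − 106×25 = -744): to t=0 gives 671 → profitable ✗; to t=14 gives 1234 − 106×14 = -250 → profitable ✗.
3 of the 6 constraints hold; not an equilibrium.

3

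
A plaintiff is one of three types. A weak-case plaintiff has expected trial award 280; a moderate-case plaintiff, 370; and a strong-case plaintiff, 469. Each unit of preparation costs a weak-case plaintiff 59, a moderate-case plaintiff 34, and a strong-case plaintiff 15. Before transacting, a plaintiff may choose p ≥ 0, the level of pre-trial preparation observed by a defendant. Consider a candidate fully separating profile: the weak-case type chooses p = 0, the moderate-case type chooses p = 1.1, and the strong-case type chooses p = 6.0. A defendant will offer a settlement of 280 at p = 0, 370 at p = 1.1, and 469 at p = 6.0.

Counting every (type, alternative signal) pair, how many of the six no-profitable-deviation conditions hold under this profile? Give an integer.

5

Weak-case (own payoff 280): to p=1.1 gives 370 − 59×1.1 = 305.1 → profitable ✗; to p=6.0 gives 469 − 59×6.0 = 115 → no gain ✓.
Moderate-case (own payoff 370 − 34×1.1 = 332.6): to p=0 gives 280 → no gain ✓; to p=6.0 gives 469 − 34×6.0 = 265 → no gain ✓.
Strong-case (own payoff 469 − 15×6.0 = 379): to p=0 gives 280 → no gain ✓; to p=1.1 gives 370 − 15×1.1 = 353.5 → no gain ✓.
5 of the 6 constraints hold; not an equilibrium.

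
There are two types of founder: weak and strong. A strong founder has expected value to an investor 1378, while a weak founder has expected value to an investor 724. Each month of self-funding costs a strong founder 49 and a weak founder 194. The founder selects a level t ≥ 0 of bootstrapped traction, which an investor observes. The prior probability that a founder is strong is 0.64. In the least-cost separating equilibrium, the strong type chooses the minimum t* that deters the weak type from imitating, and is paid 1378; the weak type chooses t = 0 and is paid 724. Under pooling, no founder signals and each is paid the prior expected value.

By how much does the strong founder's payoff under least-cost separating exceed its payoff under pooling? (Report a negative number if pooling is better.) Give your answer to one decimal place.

70.3

Least-cost separating signal: t* solves 724 = 1378 − 194·t*, so t* = (1378 − 724)/194 ≈ 3.3711.
Strong type's separating payoff: 1378 − 49 × t* = 1378 − 49 × (1378 − 724)/194 = 1378 − 32046/194 ≈ 1212.814.
Pooling payoff: 0.64 × 1378 + 0.36 × 724 = 1142.56.
Difference: 1212.814 − 1142.56 = 70.254, i.e. 70.3 to one decimal place.
The strong type prefers to separate.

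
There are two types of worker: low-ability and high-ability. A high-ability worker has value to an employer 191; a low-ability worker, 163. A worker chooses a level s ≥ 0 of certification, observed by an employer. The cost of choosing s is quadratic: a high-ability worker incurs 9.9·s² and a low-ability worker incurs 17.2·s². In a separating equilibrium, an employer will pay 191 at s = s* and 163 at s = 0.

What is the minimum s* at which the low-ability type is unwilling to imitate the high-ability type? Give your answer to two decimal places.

The low-ability type at s = 0 receives 163; imitating at s* yields 191 − 17.2·s*².
Indifference: 163 = 191 − 17.2·s*², so s*² = (191 − 163) / 17.2 ≈ 1.6279.
s* = √1.6279 ≈ 1.28.

1.28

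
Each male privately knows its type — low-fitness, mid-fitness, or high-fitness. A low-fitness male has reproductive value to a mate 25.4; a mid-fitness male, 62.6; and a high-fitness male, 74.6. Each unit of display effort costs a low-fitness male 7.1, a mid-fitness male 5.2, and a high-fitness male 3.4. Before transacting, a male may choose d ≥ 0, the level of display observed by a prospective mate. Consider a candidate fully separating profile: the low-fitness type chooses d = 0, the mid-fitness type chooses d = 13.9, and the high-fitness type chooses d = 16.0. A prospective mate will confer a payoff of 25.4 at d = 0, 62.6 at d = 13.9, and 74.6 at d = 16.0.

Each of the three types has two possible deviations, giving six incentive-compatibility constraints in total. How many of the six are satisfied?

High-fitness (own payoff 74.6 − 3.4×16.0 = 20.2): to d=0 gives 25.4 → profitable ✗; to d=13.9 gives 62.6 − 3.4×13.9 = 15.34 → no gain ✓.
Mid-fitness (own payoff 62.6 − 5.2×13.9 = -9.68): to d=0 gives 25.4 → profitable ✗; to d=16.0 gives 74.6 − 5.2×16.0 = -8.6 → profitable ✗.
Low-fitness (own payoff 25.4): to d=13.9 gives 62.6 − 7.1×13.9 = -36.09 → no gain ✓; to d=16.0 gives 74.6 − 7.1×16.0 = -39 → no gain ✓.
3 of the 6 constraints hold; not an equilibrium.

3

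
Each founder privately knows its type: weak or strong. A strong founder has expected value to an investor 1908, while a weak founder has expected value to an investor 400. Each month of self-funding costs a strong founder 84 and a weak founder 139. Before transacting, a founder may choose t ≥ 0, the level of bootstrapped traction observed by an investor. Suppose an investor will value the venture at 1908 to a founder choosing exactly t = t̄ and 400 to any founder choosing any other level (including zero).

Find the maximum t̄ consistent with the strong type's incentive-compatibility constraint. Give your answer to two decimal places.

17.95

Choosing t̄ yields the strong type 1908 − 84·t̄; choosing zero yields 400.
The strong type is indifferent at 1908 − 84·t̄ = 400, i.e. t̄ = (1908 − 400) / 84 ≈ 17.95.
For any t̄ above 17.95 the strong type would rather pool at zero, so separation collapses.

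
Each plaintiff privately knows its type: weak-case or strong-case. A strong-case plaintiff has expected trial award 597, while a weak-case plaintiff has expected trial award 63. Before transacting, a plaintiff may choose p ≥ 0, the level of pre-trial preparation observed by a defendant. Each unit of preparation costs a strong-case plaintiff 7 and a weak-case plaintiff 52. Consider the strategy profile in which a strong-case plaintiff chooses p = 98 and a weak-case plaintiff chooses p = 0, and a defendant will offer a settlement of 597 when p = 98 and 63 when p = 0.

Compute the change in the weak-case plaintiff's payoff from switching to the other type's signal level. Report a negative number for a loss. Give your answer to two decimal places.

Playing p = 0 the weak-case plaintiff receives 63.
Deviating to p = 98 brings payment 597 at cost 52 × 98 = 5096, netting -4499.
Gain from deviating: -4499 − 63 = -4562.00.
The gain is negative, so the weak-case type's incentive-compatibility constraint is satisfied.

-4562.00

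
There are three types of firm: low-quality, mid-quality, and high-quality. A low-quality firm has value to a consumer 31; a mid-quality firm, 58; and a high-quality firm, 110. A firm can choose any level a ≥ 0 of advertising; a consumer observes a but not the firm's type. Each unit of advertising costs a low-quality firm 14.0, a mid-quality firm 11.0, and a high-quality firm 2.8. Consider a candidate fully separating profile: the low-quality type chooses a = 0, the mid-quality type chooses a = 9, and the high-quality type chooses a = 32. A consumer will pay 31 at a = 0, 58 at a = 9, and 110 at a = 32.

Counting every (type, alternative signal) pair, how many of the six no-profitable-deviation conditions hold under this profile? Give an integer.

3

Low-quality (own payoff 31): to a=9 gives 58 − 14.0×9 = -68 → no gain ✓; to a=32 gives 110 − 14.0×32 = -338 → no gain ✓.
High-quality (own payoff 110 − 2.8×32 = 20.4): to a=0 gives 31 → profitable ✗; to a=9 gives 58 − 2.8×9 = 32.8 → profitable ✗.
Mid-quality (own payoff 58 − 11.0×9 = -41): to a=0 gives 31 → profitable ✗; to a=32 gives 110 − 11.0×32 = -242 → no gain ✓.
3 of the 6 constraints hold; not an equilibrium.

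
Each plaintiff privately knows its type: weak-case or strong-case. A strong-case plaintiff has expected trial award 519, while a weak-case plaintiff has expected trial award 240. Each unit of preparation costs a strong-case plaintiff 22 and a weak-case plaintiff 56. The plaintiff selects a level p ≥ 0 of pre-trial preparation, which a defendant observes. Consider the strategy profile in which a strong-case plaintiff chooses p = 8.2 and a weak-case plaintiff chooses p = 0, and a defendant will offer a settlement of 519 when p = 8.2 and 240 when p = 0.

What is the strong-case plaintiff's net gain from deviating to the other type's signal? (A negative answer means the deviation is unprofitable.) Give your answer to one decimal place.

-98.6

Playing p = 8.2 the strong-case plaintiff receives 519 − 22 × 8.2 = 338.6.
Deviating to p = 0 yields 240 instead.
Gain from deviating: 240 − 338.6 = -98.6.
The gain is negative, so the strong-case type's incentive-compatibility constraint is satisfied.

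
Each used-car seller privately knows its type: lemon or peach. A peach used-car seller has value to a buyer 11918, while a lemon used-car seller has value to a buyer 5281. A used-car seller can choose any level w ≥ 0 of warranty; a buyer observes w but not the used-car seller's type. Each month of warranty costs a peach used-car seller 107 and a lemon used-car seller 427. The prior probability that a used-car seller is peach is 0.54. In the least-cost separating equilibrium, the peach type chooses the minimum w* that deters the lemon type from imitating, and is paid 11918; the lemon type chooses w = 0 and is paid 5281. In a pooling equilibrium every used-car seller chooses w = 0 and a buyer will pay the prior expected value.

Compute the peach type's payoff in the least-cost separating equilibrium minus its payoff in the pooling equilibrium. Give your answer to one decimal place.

Least-cost separating signal: w* solves 5281 = 11918 − 427·w*, so w* = (11918 − 5281)/427 ≈ 15.5433.
Peach type's separating payoff: 11918 − 107 × w* = 11918 − 107 × (11918 − 5281)/427 = 11918 − 710159/427 ≈ 10254.864.
Pooling payoff: 0.54 × 11918 + 0.46 × 5281 = 8864.98.
Difference: 10254.864 − 8864.98 = 1389.884, i.e. 1389.9 to one decimal place.
The peach type prefers to separate.

1389.9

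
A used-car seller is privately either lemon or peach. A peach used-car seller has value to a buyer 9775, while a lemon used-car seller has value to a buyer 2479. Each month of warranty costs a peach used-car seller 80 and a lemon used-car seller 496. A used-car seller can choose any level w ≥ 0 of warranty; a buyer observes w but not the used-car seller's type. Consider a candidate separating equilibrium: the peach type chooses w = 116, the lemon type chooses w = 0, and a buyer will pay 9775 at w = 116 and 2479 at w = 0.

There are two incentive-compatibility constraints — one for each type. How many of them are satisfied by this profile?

Peach type: signal → 9775 − 80 × 116 = 495; deviate to 0 → 2479. IC fails (495 < 2479).
Lemon type: stay at 0 → 2479; mimic → 9775 − 496 × 116 = -47761. IC holds (2479 ≥ -47761).
1 of 2 constraints hold, so this profile is not an equilibrium.

1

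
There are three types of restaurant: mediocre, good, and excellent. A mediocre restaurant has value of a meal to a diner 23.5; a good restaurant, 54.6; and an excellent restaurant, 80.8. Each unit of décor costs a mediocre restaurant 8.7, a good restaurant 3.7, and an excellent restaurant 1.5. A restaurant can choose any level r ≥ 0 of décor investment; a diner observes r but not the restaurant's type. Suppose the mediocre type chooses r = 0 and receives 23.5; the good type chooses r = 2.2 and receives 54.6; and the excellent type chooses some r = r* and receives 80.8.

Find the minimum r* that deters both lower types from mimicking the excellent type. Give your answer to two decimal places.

9.28

Mediocre type (on-path payoff 23.5) won't mimic when 23.5 ≥ 80.8 − 8.7·r*, i.e. r* ≥ 6.59.
Good type (on-path payoff 54.6 − 3.7×2.2 = 46.46) won't mimic when 46.46 ≥ 80.8 − 3.7·r*, i.e. r* ≥ 9.28.
Both must hold, so r* = max(6.59, 9.28) = 9.28. The good type's constraint binds.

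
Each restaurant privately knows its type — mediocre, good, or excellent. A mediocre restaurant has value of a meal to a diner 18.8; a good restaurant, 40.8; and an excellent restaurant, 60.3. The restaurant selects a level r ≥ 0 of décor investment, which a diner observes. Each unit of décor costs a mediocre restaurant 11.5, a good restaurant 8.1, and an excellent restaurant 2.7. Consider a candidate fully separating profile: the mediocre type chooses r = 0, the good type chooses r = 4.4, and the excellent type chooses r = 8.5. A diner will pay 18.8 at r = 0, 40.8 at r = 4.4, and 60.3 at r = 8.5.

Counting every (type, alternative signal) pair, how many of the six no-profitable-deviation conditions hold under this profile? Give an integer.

Good (own payoff 40.8 − 8.1×4.4 = 5.16): to r=0 gives 18.8 → profitable ✗; to r=8.5 gives 60.3 − 8.1×8.5 = -8.55 → no gain ✓.
Excellent (own payoff 60.3 − 2.7×8.5 = 37.35): to r=0 gives 18.8 → no gain ✓; to r=4.4 gives 40.8 − 2.7×4.4 = 28.92 → no gain ✓.
Mediocre (own payoff 18.8): to r=4.4 gives 40.8 − 11.5×4.4 = -9.8 → no gain ✓; to r=8.5 gives 60.3 − 11.5×8.5 = -37.45 → no gain ✓.
5 of the 6 constraints hold; not an equilibrium.

5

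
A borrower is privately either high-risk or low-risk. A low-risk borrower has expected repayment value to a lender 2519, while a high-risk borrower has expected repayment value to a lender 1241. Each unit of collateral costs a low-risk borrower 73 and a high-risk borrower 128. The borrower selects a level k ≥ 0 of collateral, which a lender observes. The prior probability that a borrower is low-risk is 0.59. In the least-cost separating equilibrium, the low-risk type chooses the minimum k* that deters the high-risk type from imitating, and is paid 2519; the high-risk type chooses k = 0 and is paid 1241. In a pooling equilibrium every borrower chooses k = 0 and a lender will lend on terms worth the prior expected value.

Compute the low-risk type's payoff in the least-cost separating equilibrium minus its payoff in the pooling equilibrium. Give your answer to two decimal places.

-204.88

Least-cost separating signal: k* solves 1241 = 2519 − 128·k*, so k* = (2519 − 1241)/128 ≈ 9.9844.
Low-risk type's separating payoff: 2519 − 73 × k* = 2519 − 73 × (2519 − 1241)/128 = 2519 − 93294/128 ≈ 1790.1406.
Pooling payoff: 0.59 × 2519 + 0.41 × 1241 = 1995.02.
Difference: 1790.1406 − 1995.02 = -204.8794, i.e. -204.88 to two decimal places.
The low-risk type would prefer the pooling outcome.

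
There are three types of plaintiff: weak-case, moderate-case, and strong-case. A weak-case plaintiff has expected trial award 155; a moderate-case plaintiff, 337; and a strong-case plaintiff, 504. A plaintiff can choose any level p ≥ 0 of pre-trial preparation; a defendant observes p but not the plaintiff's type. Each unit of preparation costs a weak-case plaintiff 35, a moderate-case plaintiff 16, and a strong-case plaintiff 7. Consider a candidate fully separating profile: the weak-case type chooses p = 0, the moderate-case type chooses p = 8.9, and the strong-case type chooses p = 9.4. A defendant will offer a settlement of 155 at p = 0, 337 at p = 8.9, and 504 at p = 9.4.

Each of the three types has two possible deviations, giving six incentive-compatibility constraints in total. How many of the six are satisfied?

Moderate-case (own payoff 337 − 16×8.9 = 194.6): to p=0 gives 155 → no gain ✓; to p=9.4 gives 504 − 16×9.4 = 353.6 → profitable ✗.
Weak-case (own payoff 155): to p=8.9 gives 337 − 35×8.9 = 25.5 → no gain ✓; to p=9.4 gives 504 − 35×9.4 = 175 → profitable ✗.
Strong-case (own payoff 504 − 7×9.4 = 438.2): to p=0 gives 155 → no gain ✓; to p=8.9 gives 337 − 7×8.9 = 274.7 → no gain ✓.
4 of the 6 constraints hold; not an equilibrium.

4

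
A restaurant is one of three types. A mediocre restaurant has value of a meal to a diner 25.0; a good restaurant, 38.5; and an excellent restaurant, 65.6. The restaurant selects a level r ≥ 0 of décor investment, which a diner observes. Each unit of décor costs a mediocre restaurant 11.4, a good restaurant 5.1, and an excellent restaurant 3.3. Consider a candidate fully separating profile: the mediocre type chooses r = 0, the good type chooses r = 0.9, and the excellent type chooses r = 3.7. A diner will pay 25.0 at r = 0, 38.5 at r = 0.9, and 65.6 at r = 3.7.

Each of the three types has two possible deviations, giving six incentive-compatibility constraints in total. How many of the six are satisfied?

4

Mediocre (own payoff 25.0): to r=0.9 gives 38.5 − 11.4×0.9 = 28.24 → profitable ✗; to r=3.7 gives 65.6 − 11.4×3.7 = 23.42 → no gain ✓.
Excellent (own payoff 65.6 − 3.3×3.7 = 53.39): to r=0 gives 25.0 → no gain ✓; to r=0.9 gives 38.5 − 3.3×0.9 = 35.53 → no gain ✓.
Good (own payoff 38.5 − 5.1×0.9 = 33.91): to r=0 gives 25.0 → no gain ✓; to r=3.7 gives 65.6 − 5.1×3.7 = 46.73 → profitable ✗.
4 of the 6 constraints hold; not an equilibrium.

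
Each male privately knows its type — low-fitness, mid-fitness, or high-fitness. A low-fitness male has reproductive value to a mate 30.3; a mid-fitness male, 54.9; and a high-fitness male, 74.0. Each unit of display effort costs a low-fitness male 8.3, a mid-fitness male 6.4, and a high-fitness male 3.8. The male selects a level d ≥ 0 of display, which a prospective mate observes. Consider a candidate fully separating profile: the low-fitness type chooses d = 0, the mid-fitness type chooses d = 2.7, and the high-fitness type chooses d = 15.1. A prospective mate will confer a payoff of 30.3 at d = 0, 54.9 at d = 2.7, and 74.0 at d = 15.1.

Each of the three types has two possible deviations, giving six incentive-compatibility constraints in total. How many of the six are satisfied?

High-fitness (own payoff 74.0 − 3.8×15.1 = 16.62): to d=0 gives 30.3 → profitable ✗; to d=2.7 gives 54.9 − 3.8×2.7 = 44.64 → profitable ✗.
Low-fitness (own payoff 30.3): to d=2.7 gives 54.9 − 8.3×2.7 = 32.49 → profitable ✗; to d=15.1 gives 74.0 − 8.3×15.1 = -51.33 → no gain ✓.
Mid-fitness (own payoff 54.9 − 6.4×2.7 = 37.62): to d=0 gives 30.3 → no gain ✓; to d=15.1 gives 74.0 − 6.4×15.1 = -22.64 → no gain ✓.
3 of the 6 constraints hold; not an equilibrium.

3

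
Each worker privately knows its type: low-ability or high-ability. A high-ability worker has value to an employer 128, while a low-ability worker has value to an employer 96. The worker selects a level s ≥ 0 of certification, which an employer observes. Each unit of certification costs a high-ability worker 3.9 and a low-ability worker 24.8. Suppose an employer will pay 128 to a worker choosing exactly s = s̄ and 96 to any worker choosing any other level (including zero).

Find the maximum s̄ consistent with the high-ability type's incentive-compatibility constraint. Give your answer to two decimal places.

Choosing s̄ yields the high-ability type 128 − 3.9·s̄; choosing zero yields 96.
The high-ability type is indifferent at 128 − 3.9·s̄ = 96, i.e. s̄ = (128 − 96) / 3.9 ≈ 8.21.
For any s̄ above 8.21 the high-ability type would rather pool at zero, so separation collapses.

8.21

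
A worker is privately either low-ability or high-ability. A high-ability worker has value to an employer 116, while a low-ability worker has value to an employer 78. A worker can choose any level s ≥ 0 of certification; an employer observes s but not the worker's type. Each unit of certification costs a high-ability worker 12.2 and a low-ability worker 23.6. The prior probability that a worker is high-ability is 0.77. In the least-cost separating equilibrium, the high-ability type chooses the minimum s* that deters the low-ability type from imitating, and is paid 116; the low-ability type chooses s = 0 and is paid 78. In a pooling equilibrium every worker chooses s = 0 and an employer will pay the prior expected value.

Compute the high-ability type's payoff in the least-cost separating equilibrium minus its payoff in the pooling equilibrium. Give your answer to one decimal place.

-10.9

Least-cost separating signal: s* solves 78 = 116 − 23.6·s*, so s* = (116 − 78)/23.6 ≈ 1.6102.
High-ability type's separating payoff: 116 − 12.2 × s* = 116 − 12.2 × (116 − 78)/23.6 = 116 − 463.6/23.6 ≈ 96.356.
Pooling payoff: 0.77 × 116 + 0.23 × 78 = 107.26.
Difference: 96.356 − 107.26 = -10.904, i.e. -10.9 to one decimal place.
The high-ability type would prefer the pooling outcome.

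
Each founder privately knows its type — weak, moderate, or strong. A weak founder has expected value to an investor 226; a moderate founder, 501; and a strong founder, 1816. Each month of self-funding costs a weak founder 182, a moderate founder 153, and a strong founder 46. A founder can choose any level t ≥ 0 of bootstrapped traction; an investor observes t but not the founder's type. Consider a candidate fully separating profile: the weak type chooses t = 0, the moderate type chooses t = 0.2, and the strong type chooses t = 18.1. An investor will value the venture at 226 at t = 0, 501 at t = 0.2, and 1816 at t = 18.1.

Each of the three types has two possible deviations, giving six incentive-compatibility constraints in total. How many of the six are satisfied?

5

Weak (own payoff 226): to t=0.2 gives 501 − 182×0.2 = 464.6 → profitable ✗; to t=18.1 gives 1816 − 182×18.1 = -1478.2 → no gain ✓.
Moderate (own payoff 501 − 153×0.2 = 470.4): to t=0 gives 226 → no gain ✓; to t=18.1 gives 1816 − 153×18.1 = -953.3 → no gain ✓.
Strong (own payoff 1816 − 46×18.1 = 983.4): to t=0 gives 226 → no gain ✓; to t=0.2 gives 501 − 46×0.2 = 491.8 → no gain ✓.
5 of the 6 constraints hold; not an equilibrium.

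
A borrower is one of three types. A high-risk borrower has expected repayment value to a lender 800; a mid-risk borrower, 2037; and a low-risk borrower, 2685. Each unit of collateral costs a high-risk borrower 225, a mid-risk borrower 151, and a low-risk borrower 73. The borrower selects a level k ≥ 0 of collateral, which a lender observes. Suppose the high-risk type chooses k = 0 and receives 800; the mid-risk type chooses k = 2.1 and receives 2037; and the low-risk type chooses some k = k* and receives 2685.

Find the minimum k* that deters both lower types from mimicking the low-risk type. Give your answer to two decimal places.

Mid-risk type (on-path payoff 2037 − 151×2.1 = 1719.9) won't mimic when 1719.9 ≥ 2685 − 151·k*, i.e. k* ≥ 6.39.
High-risk type (on-path payoff 800) won't mimic when 800 ≥ 2685 − 225·k*, i.e. k* ≥ 8.38.
Both must hold, so k* = max(8.38, 6.39) = 8.38. The high-risk type's constraint binds.

8.38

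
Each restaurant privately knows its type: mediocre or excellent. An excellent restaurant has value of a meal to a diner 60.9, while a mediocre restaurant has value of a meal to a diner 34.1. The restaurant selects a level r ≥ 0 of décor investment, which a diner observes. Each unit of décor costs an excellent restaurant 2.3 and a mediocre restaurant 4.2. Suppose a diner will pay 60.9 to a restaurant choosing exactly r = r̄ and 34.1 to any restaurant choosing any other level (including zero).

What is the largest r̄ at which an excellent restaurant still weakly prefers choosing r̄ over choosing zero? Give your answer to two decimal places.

Choosing r̄ yields the excellent type 60.9 − 2.3·r̄; choosing zero yields 34.1.
The excellent type is indifferent at 60.9 − 2.3·r̄ = 34.1, i.e. r̄ = (60.9 − 34.1) / 2.3 ≈ 11.65.
For any r̄ above 11.65 the excellent type would rather pool at zero, so separation collapses.

11.65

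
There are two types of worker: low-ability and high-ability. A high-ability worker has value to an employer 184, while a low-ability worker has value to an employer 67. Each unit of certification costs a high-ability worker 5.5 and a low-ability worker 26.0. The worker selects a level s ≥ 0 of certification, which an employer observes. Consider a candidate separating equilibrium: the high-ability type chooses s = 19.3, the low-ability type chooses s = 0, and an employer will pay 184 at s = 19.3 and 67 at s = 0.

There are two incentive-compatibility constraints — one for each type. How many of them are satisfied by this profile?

Low-ability type: stay at 0 → 67; mimic → 184 − 26.0 × 19.3 = -317.8. IC holds (67 ≥ -317.8).
High-ability type: signal → 184 − 5.5 × 19.3 = 77.85; deviate to 0 → 67. IC holds (77.85 ≥ 67).
2 of 2 constraints hold, so this is a separating equilibrium.

2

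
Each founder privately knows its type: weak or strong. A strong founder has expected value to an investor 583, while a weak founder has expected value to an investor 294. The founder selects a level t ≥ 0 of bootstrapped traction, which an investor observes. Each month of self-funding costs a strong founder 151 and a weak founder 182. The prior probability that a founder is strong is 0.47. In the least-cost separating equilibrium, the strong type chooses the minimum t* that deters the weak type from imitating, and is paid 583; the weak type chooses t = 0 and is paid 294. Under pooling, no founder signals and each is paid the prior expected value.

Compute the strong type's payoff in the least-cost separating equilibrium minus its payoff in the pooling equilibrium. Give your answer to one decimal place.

-86.6

Least-cost separating signal: t* solves 294 = 583 − 182·t*, so t* = (583 − 294)/182 ≈ 1.5879.
Strong type's separating payoff: 583 − 151 × t* = 583 − 151 × (583 − 294)/182 = 583 − 43639/182 ≈ 343.225.
Pooling payoff: 0.47 × 583 + 0.53 × 294 = 429.83.
Difference: 343.225 − 429.83 = -86.605, i.e. -86.6 to one decimal place.
The strong type would prefer the pooling outcome.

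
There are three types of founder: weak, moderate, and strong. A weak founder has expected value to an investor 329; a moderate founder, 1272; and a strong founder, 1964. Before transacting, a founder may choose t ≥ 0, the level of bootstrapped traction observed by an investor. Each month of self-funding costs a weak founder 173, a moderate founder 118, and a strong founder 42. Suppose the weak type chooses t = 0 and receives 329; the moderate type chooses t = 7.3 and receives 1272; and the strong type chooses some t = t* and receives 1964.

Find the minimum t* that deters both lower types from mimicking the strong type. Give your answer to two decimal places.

13.16

Moderate type (on-path payoff 1272 − 118×7.3 = 410.6) won't mimic when 410.6 ≥ 1964 − 118·t*, i.e. t* ≥ 13.16.
Weak type (on-path payoff 329) won't mimic when 329 ≥ 1964 − 173·t*, i.e. t* ≥ 9.45.
Both must hold, so t* = max(9.45, 13.16) = 13.16. The moderate type's constraint binds.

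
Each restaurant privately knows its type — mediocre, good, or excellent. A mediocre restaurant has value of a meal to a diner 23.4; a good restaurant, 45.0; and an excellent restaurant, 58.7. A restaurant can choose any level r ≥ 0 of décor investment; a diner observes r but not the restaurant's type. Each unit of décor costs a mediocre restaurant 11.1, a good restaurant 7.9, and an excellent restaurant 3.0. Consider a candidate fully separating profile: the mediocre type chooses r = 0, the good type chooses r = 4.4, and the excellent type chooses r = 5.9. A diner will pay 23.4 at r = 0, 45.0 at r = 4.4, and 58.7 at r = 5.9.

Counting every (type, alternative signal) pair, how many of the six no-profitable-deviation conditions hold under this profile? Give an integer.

Good (own payoff 45.0 − 7.9×4.4 = 10.24): to r=0 gives 23.4 → profitable ✗; to r=5.9 gives 58.7 − 7.9×5.9 = 12.09 → profitable ✗.
Excellent (own payoff 58.7 − 3.0×5.9 = 41): to r=0 gives 23.4 → no gain ✓; to r=4.4 gives 45.0 − 3.0×4.4 = 31.8 → no gain ✓.
Mediocre (own payoff 23.4): to r=4.4 gives 45.0 − 11.1×4.4 = -3.84 → no gain ✓; to r=5.9 gives 58.7 − 11.1×5.9 = -6.79 → no gain ✓.
4 of the 6 constraints hold; not an equilibrium.

4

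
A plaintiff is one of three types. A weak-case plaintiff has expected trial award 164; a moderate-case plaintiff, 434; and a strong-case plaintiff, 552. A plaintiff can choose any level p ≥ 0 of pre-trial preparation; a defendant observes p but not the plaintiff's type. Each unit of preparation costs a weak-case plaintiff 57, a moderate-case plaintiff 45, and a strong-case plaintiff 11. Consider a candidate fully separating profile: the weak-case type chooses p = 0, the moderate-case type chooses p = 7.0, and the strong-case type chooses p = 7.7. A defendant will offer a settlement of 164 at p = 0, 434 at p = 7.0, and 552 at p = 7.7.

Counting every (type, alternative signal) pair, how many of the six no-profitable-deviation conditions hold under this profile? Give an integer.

4

Strong-case (own payoff 552 − 11×7.7 = 467.3): to p=0 gives 164 → no gain ✓; to p=7.0 gives 434 − 11×7.0 = 357 → no gain ✓.
Weak-case (own payoff 164): to p=7.0 gives 434 − 57×7.0 = 35 → no gain ✓; to p=7.7 gives 552 − 57×7.7 = 113.1 → no gain ✓.
Moderate-case (own payoff 434 − 45×7.0 = 119): to p=0 gives 164 → profitable ✗; to p=7.7 gives 552 − 45×7.7 = 205.5 → profitable ✗.
4 of the 6 constraints hold; not an equilibrium.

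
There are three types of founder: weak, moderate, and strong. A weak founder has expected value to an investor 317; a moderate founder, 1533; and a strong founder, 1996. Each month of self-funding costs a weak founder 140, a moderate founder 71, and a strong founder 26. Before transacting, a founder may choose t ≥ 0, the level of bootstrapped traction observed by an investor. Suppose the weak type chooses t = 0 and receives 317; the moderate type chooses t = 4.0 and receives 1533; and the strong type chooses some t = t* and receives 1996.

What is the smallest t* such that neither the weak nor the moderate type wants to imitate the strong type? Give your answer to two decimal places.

11.99

Weak type (on-path payoff 317) won't mimic when 317 ≥ 1996 − 140·t*, i.e. t* ≥ 11.99.
Moderate type (on-path payoff 1533 − 71×4.0 = 1249) won't mimic when 1249 ≥ 1996 − 71·t*, i.e. t* ≥ 10.52.
Both must hold, so t* = max(11.99, 10.52) = 11.99. The weak type's constraint binds.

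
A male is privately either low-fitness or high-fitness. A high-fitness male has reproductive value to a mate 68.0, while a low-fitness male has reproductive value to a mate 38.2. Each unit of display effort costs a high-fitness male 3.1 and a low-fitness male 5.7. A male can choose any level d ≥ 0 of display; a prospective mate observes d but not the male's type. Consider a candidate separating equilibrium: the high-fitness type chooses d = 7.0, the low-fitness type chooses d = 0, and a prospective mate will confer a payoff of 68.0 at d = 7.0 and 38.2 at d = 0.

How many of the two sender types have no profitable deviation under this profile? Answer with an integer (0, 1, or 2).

2

Low-fitness type: stay at 0 → 38.2; mimic → 68.0 − 5.7 × 7.0 = 28.1. IC holds (38.2 ≥ 28.1).
High-fitness type: signal → 68.0 − 3.1 × 7.0 = 46.3; deviate to 0 → 38.2. IC holds (46.3 ≥ 38.2).
2 of 2 constraints hold, so this is a separating equilibrium.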